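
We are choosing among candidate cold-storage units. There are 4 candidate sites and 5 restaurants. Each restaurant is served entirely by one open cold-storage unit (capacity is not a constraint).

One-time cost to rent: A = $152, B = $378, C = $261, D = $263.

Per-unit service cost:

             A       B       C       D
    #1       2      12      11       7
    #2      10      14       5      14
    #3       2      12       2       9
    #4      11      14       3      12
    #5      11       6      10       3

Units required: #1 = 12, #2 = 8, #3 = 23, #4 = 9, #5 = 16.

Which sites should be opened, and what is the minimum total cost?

For any fixed open set, each restaurant goes to its cheapest open site; total = fixed + service.
{A}: #1→A 2·12=24, #2→A 10·8=80, #3→A 2·23=46, #4→A 11·9=99, #5→A 11·16=176. Service 425; fixed 152; total 577.
{C}: service 405 + fixed 261 = 666
{A, C}: service 297 + fixed 413 = 710
{A, B, C, D}: #1→A 2·12=24, #2→C 5·8=40, #3→A 2·23=46, #4→C 3·9=27, #5→D 3·16=48. Service 185; fixed 1054; total 1239.
(All 15 nonempty subsets were checked; A only is lowest.)

Open A only; minimum total cost 577.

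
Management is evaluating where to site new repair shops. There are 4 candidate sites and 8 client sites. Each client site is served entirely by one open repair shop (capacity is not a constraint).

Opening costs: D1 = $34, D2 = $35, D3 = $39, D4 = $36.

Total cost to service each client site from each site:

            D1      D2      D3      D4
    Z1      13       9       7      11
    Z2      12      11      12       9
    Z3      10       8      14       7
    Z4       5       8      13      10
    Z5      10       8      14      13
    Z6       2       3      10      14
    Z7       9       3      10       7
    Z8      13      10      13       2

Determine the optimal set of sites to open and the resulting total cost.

Open D2 only; minimum total cost 95.

For any fixed open set, each client site goes to its cheapest open site; total = fixed + service.
{D2}: Z1→D2 9, Z2→D2 11, Z3→D2 8, Z4→D2 8, Z5→D2 8, Z6→D2 3, Z7→D2 3, Z8→D2 10. Service 60; fixed 35; total 95.
{D1}: Z1→D1 13, Z2→D1 12, Z3→D1 10, Z4→D1 5, Z5→D1 10, Z6→D1 2, Z7→D1 9, Z8→D1 13. Service 74; fixed 34; total 108.
{D4}: service 73 + fixed 36 = 109
{D1, D2, D3, D4}: Z1→D3 7, Z2→D4 9, Z3→D4 7, Z4→D1 5, Z5→D2 8, Z6→D1 2, Z7→D2 3, Z8→D4 2. Service 43; fixed 144; total 187.
No other subset beats 95.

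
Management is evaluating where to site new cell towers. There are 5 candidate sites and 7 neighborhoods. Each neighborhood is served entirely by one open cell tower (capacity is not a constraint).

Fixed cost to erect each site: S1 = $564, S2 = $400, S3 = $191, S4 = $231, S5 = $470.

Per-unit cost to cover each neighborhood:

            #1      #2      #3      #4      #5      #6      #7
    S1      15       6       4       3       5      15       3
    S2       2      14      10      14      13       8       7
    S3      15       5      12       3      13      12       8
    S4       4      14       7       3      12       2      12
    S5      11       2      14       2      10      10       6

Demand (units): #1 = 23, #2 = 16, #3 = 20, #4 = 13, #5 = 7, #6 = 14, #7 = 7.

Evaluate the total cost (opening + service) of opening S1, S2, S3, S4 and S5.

Each neighborhood is assigned to its cheapest site among the open ones.
{S1, S2, S3, S4, S5}: #1→S2 2·23=46, #2→S5 2·16=32, #3→S1 4·20=80, #4→S5 2·13=26, #5→S1 5·7=35, #6→S4 2·14=28, #7→S1 3·7=21. Service 268; fixed 1856; total 2124.

Total cost: 2124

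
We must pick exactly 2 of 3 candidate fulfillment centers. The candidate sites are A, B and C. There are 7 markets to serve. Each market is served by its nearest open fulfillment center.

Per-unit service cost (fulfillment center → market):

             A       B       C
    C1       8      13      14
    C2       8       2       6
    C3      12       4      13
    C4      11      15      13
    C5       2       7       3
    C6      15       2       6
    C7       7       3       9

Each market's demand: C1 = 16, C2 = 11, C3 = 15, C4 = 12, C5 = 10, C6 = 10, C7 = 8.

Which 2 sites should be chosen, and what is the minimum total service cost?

With exactly 2 open, each market uses its cheapest among the chosen.
{A, B}: C1→A 8·16=128, C2→B 2·11=22, C3→B 4·15=60, C4→A 11·12=132, C5→A 2·10=20, C6→B 2·10=20, C7→B 3·8=24. Service cost 406.
{B, C}: service cost 520
{A, C}: service cost 642
Among all 3 size-2 choices, {A, B} is lowest.

Choose A and B; total service cost 406.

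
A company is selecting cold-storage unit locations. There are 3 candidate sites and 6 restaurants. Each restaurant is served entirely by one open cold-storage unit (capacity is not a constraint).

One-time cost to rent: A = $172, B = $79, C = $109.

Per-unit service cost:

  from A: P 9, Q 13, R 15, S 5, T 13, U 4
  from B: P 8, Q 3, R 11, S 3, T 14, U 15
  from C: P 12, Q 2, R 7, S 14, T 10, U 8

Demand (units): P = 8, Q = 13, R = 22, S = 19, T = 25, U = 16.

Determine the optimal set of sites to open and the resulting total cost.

For any fixed open set, each restaurant goes to its cheapest open site; total = fixed + service.
{B, C}: P→B 8·8=64, Q→C 2·13=26, R→C 7·22=154, S→B 3·19=57, T→C 10·25=250, U→C 8·16=128. Service 679; fixed 188; total 867.
{A, C}: P→A 9·8=72, Q→C 2·13=26, R→C 7·22=154, S→A 5·19=95, T→C 10·25=250, U→A 4·16=64. Service 661; fixed 281; total 942.
{A, B, C}: service 615 + fixed 360 = 975
{B}: service 992 + fixed 79 = 1071
No other subset beats 867.

Open B and C; minimum total cost 867.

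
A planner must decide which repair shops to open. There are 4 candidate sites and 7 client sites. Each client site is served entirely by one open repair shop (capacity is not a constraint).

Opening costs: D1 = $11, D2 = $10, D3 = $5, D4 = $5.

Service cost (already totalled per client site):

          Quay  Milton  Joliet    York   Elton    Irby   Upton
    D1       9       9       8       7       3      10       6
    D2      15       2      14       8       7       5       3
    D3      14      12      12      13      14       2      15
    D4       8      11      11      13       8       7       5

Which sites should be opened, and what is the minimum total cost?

For any fixed open set, each client site goes to its cheapest open site; total = fixed + service.
{D1, D2}: Quay→D1 9, Milton→D2 2, Joliet→D1 8, York→D1 7, Elton→D1 3, Irby→D2 5, Upton→D2 3. Service 37; fixed 21; total 58.
{D2, D4}: service 44 + fixed 15 = 59
{D1, D2, D3}: Quay→D1 9, Milton→D2 2, Joliet→D1 8, York→D1 7, Elton→D1 3, Irby→D3 2, Upton→D2 3. Service 34; fixed 26; total 60.
{D1, D2, D3, D4}: service 33 + fixed 31 = 64
No other subset beats 58.

Open D1 and D2; minimum total cost 58.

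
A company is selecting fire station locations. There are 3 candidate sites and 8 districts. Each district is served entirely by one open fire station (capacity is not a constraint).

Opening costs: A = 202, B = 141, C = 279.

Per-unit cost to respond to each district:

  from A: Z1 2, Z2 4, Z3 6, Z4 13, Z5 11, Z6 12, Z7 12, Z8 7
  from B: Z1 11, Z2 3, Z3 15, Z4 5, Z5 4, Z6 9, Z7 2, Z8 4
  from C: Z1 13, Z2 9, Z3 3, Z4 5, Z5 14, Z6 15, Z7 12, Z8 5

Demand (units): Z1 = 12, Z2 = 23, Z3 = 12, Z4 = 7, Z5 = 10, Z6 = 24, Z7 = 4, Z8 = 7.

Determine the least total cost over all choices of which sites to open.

For any fixed open set, each district goes to its cheapest open site; total = fixed + service.
{A, B}: Z1→A 2·12=24, Z2→B 3·23=69, Z3→A 6·12=72, Z4→B 5·7=35, Z5→B 4·10=40, Z6→B 9·24=216, Z7→B 2·4=8, Z8→B 4·7=28. Service 492; fixed 343; total 835.
{B}: Z1→B 11·12=132, Z2→B 3·23=69, Z3→B 15·12=180, Z4→B 5·7=35, Z5→B 4·10=40, Z6→B 9·24=216, Z7→B 2·4=8, Z8→B 4·7=28. Service 708; fixed 141; total 849.
{A}: Z1→A 2·12=24, Z2→A 4·23=92, Z3→A 6·12=72, Z4→A 13·7=91, Z5→A 11·10=110, Z6→A 12·24=288, Z7→A 12·4=48, Z8→A 7·7=49. Service 774; fixed 202; total 976.
{A, B, C}: Z1→A 2·12=24, Z2→B 3·23=69, Z3→C 3·12=36, Z4→B 5·7=35, Z5→B 4·10=40, Z6→B 9·24=216, Z7→B 2·4=8, Z8→B 4·7=28. Service 456; fixed 622; total 1078.
No other subset beats 835.

Minimum total cost: 835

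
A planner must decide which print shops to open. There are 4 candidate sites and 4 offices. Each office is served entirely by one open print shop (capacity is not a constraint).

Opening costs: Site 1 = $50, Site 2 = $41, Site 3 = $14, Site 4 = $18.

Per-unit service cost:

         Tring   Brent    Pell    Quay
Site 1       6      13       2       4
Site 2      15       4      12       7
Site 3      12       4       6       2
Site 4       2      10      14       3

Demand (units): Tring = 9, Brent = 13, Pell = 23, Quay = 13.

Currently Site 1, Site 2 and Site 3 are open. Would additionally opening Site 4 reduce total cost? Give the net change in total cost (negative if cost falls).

Current service cost with {Site 1, Site 2, Site 3}: 178.
Adding Site 4: each office re-picks its cheapest; new service cost 142, saving 36.
Extra fixed cost: 18. Net change = 18 − 36 = -18.
(Totals: 283 → 265.)

Yes — net change −18 (cost falls by 18).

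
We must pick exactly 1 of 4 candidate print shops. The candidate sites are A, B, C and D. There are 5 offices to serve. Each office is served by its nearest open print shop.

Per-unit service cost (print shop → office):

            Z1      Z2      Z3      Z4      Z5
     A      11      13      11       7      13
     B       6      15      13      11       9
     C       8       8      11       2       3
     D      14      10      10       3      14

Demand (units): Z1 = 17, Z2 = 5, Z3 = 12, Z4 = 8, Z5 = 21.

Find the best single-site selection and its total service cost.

Choose C only; total service cost 387.

With exactly 1 open, each office uses its cheapest among the chosen.
{C}: Z1→C 8·17=136, Z2→C 8·5=40, Z3→C 11·12=132, Z4→C 2·8=16, Z5→C 3·21=63. Service cost 387.
{B}: service cost 610
{A}: service cost 713
Among all 4 size-1 choices, {C} is lowest.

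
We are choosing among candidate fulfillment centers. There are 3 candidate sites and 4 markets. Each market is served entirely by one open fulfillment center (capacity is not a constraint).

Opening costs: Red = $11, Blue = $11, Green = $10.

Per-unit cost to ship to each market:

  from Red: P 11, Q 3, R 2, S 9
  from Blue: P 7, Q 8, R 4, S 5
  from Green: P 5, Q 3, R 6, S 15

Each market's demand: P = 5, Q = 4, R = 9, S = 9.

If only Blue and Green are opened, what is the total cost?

Total cost: 139

Each market is assigned to its cheapest site among the open ones.
{Blue, Green}: P→Green 5·5=25, Q→Green 3·4=12, R→Blue 4·9=36, S→Blue 5·9=45. Service 118; fixed 21; total 139.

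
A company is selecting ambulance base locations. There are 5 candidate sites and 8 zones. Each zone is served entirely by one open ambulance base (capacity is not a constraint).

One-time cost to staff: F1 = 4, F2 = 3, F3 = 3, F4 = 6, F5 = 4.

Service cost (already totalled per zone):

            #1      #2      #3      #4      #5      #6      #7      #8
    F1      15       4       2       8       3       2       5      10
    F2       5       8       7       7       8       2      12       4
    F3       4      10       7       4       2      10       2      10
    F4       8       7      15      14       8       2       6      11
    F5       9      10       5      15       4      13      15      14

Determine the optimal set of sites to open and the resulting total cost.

For any fixed open set, each zone goes to its cheapest open site; total = fixed + service.
{F1, F2, F3}: #1→F3 4, #2→F1 4, #3→F1 2, #4→F3 4, #5→F3 2, #6→F1 2, #7→F3 2, #8→F2 4. Service 24; fixed 10; total 34.
{F1, F3}: service 30 + fixed 7 = 37
{F1, F2, F3, F5}: service 24 + fixed 14 = 38
{F1, F2, F3, F4, F5}: service 24 + fixed 20 = 44
No other subset beats 34.

Open F1, F2 and F3; minimum total cost 34.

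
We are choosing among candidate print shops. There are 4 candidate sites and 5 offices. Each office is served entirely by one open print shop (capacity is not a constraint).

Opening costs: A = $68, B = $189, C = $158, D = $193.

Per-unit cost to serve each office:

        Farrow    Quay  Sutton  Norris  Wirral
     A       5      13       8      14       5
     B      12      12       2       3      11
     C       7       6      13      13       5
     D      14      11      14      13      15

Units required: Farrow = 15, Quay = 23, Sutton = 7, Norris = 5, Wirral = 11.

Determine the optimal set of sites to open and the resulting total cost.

Open C only; minimum total cost 612.

For any fixed open set, each office goes to its cheapest open site; total = fixed + service.
{C}: Farrow→C 7·15=105, Quay→C 6·23=138, Sutton→C 13·7=91, Norris→C 13·5=65, Wirral→C 5·11=55. Service 454; fixed 158; total 612.
{A, C}: service 389 + fixed 226 = 615
{A}: service 555 + fixed 68 = 623
{A, B, C, D}: service 297 + fixed 608 = 905
(All 15 nonempty subsets were checked; C only is lowest.)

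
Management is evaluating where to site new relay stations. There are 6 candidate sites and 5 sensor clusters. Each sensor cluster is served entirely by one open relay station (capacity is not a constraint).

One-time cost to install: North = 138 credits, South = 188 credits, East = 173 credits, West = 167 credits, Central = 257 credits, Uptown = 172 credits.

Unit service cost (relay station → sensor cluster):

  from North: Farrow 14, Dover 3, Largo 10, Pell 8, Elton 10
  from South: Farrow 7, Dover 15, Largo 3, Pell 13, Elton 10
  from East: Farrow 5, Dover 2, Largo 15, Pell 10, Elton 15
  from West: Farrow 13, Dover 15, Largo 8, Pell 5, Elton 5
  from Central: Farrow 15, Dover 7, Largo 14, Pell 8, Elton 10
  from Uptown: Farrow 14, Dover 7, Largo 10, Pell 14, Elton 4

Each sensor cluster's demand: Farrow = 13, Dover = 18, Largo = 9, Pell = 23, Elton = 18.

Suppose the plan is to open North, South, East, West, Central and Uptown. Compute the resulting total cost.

Each sensor cluster is assigned to its cheapest site among the open ones.
{North, South, East, West, Central, Uptown}: Farrow→East 5·13=65, Dover→East 2·18=36, Largo→South 3·9=27, Pell→West 5·23=115, Elton→Uptown 4·18=72. Service 315; fixed 1095; total 1410.

Total cost: 1410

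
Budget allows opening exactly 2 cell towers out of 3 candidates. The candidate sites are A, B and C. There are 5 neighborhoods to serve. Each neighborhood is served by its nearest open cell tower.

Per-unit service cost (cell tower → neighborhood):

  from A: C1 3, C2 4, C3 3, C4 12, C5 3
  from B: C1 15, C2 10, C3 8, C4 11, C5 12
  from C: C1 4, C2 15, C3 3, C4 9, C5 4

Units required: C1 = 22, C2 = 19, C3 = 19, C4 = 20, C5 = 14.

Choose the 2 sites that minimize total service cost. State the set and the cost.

With exactly 2 open, each neighborhood uses its cheapest among the chosen.
{A, C}: C1→A 3·22=66, C2→A 4·19=76, C3→A 3·19=57, C4→C 9·20=180, C5→A 3·14=42. Service cost 421.
{A, B}: service cost 461
{B, C}: service cost 571
Among all 3 size-2 choices, {A, C} is lowest.

Choose A and C; total service cost 421.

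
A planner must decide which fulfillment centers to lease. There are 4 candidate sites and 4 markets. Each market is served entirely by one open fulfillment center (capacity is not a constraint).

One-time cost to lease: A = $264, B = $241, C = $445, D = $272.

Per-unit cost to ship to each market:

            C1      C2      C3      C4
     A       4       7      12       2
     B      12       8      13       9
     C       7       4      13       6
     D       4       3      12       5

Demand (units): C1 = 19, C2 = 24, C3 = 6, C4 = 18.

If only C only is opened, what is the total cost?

Each market is assigned to its cheapest site among the open ones.
{C}: C1→C 7·19=133, C2→C 4·24=96, C3→C 13·6=78, C4→C 6·18=108. Service 415; fixed 445; total 860.

Total cost: 860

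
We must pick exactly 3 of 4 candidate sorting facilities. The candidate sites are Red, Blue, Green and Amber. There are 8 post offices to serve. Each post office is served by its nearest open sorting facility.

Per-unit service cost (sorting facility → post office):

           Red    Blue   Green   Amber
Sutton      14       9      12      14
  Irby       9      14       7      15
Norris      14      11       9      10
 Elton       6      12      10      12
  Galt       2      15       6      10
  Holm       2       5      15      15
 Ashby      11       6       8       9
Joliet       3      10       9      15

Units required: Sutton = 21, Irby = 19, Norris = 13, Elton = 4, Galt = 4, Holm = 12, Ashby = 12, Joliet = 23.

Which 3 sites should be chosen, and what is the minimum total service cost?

With exactly 3 open, each post office uses its cheapest among the chosen.
{Red, Blue, Green}: Sutton→Blue 9·21=189, Irby→Green 7·19=133, Norris→Green 9·13=117, Elton→Red 6·4=24, Galt→Red 2·4=8, Holm→Red 2·12=24, Ashby→Blue 6·12=72, Joliet→Red 3·23=69. Service cost 636.
{Red, Blue, Amber}: service cost 687
{Red, Green, Amber}: service cost 723
Among all 4 size-3 choices, {Red, Blue, Green} is lowest.

Choose Red, Blue and Green; total service cost 636.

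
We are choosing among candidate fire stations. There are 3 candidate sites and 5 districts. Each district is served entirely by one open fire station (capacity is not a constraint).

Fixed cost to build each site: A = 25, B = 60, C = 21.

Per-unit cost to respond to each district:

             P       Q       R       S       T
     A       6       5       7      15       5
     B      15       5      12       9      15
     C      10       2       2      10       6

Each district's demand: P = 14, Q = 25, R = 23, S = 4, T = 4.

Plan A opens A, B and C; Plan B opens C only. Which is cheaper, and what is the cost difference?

Plan B is cheaper by 21.

Plan A: {A, B, C}: P→A 6·14=84, Q→C 2·25=50, R→C 2·23=46, S→B 9·4=36, T→A 5·4=20. Service 236; fixed 106; total 342.
Plan B: {C}: P→C 10·14=140, Q→C 2·25=50, R→C 2·23=46, S→C 10·4=40, T→C 6·4=24. Service 300; fixed 21; total 321.
Difference: |342 − 321| = 21.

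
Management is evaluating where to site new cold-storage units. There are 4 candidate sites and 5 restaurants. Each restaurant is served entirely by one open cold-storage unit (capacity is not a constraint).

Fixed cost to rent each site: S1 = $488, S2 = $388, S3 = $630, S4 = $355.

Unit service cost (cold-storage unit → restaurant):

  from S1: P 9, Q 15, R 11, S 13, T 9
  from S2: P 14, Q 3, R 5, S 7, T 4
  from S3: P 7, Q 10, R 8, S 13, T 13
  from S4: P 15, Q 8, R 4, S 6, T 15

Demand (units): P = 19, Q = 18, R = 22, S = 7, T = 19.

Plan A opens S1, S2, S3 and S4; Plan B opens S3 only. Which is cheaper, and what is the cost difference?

Plan A: {S1, S2, S3, S4}: P→S3 7·19=133, Q→S2 3·18=54, R→S4 4·22=88, S→S4 6·7=42, T→S2 4·19=76. Service 393; fixed 1861; total 2254.
Plan B: {S3}: P→S3 7·19=133, Q→S3 10·18=180, R→S3 8·22=176, S→S3 13·7=91, T→S3 13·19=247. Service 827; fixed 630; total 1457.
Difference: |2254 − 1457| = 797.

Plan B is cheaper by 797.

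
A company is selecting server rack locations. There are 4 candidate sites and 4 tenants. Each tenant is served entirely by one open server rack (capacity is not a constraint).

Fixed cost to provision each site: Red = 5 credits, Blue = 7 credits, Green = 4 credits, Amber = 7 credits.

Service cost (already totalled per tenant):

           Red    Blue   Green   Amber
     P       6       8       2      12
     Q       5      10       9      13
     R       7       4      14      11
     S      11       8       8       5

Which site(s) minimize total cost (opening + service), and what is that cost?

For any fixed open set, each tenant goes to its cheapest open site; total = fixed + service.
{Red, Green}: P→Green 2, Q→Red 5, R→Red 7, S→Green 8. Service 22; fixed 9; total 31.
{Red}: service 29 + fixed 5 = 34
{Blue, Green}: service 23 + fixed 11 = 34
{Red, Blue, Green, Amber}: service 16 + fixed 23 = 39
(All 15 nonempty subsets were checked; Red and Green is lowest.)

Open Red and Green; minimum total cost 31.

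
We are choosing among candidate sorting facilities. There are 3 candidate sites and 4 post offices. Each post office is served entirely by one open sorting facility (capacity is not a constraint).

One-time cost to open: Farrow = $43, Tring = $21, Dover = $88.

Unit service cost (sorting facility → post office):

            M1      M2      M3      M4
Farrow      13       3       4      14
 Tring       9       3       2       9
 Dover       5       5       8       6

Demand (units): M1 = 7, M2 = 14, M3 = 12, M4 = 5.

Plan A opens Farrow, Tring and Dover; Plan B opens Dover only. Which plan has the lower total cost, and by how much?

Plan A is cheaper by 36.

Plan A: {Farrow, Tring, Dover}: M1→Dover 5·7=35, M2→Farrow 3·14=42, M3→Tring 2·12=24, M4→Dover 6·5=30. Service 131; fixed 152; total 283.
Plan B: {Dover}: M1→Dover 5·7=35, M2→Dover 5·14=70, M3→Dover 8·12=96, M4→Dover 6·5=30. Service 231; fixed 88; total 319.
Difference: |283 − 319| = 36.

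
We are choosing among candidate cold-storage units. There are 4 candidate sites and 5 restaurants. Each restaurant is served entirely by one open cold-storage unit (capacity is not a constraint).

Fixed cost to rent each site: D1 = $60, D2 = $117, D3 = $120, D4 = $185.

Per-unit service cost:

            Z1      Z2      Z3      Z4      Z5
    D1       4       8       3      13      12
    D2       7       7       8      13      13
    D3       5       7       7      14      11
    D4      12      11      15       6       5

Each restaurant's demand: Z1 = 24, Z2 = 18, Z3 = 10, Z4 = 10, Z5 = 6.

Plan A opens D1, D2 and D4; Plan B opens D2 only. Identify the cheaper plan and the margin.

Plan B is cheaper by 5.

Plan A: {D1, D2, D4}: Z1→D1 4·24=96, Z2→D2 7·18=126, Z3→D1 3·10=30, Z4→D4 6·10=60, Z5→D4 5·6=30. Service 342; fixed 362; total 704.
Plan B: {D2}: Z1→D2 7·24=168, Z2→D2 7·18=126, Z3→D2 8·10=80, Z4→D2 13·10=130, Z5→D2 13·6=78. Service 582; fixed 117; total 699.
Difference: |704 − 699| = 5.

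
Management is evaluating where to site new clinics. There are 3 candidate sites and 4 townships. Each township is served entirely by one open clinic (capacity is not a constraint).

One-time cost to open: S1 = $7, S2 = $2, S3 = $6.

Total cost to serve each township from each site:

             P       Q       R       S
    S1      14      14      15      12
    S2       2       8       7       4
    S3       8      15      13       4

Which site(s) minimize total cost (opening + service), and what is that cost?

For any fixed open set, each township goes to its cheapest open site; total = fixed + service.
{S2}: P→S2 2, Q→S2 8, R→S2 7, S→S2 4. Service 21; fixed 2; total 23.
{S2, S3}: P→S2 2, Q→S2 8, R→S2 7, S→S2 4. Service 21; fixed 8; total 29.
{S1, S2}: service 21 + fixed 9 = 30
{S1, S2, S3}: service 21 + fixed 15 = 36
No other subset beats 23.

Open S2 only; minimum total cost 23.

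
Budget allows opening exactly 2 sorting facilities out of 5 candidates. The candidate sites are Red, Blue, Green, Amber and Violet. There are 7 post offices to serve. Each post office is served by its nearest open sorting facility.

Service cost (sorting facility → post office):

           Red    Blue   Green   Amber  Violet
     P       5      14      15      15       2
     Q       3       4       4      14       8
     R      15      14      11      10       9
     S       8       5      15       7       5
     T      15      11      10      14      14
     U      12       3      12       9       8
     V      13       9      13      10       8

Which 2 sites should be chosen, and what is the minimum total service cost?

Choose Blue and Violet; total service cost 42.

With exactly 2 open, each post office uses its cheapest among the chosen.
{Blue, Violet}: P→Violet 2, Q→Blue 4, R→Violet 9, S→Blue 5, T→Blue 11, U→Blue 3, V→Violet 8. Service cost 42.
{Green, Violet}: service cost 46
{Red, Violet}: service cost 49
Among all 10 size-2 choices, {Blue, Violet} is lowest.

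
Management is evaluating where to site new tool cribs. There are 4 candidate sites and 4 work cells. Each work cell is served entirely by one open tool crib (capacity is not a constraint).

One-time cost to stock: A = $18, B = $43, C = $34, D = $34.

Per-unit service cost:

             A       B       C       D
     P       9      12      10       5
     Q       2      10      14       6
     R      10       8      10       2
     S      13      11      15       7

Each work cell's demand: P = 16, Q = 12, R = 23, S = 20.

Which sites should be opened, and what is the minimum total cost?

Open A and D; minimum total cost 342.

For any fixed open set, each work cell goes to its cheapest open site; total = fixed + service.
{A, D}: P→D 5·16=80, Q→A 2·12=24, R→D 2·23=46, S→D 7·20=140. Service 290; fixed 52; total 342.
{D}: service 338 + fixed 34 = 372
{A, C, D}: P→D 5·16=80, Q→A 2·12=24, R→D 2·23=46, S→D 7·20=140. Service 290; fixed 86; total 376.
{A, B, C, D}: service 290 + fixed 129 = 419
No other subset beats 342.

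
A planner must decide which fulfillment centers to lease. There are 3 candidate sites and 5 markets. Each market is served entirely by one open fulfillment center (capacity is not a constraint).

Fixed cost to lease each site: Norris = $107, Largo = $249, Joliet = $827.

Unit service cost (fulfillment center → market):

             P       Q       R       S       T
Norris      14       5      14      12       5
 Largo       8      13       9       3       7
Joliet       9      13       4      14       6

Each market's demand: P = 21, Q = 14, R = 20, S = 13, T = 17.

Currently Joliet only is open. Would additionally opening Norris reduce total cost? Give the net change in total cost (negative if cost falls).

Current service cost with {Joliet}: 735.
Adding Norris: each market re-picks its cheapest; new service cost 580, saving 155.
Extra fixed cost: 107. Net change = 107 − 155 = -48.
(Totals: 1562 → 1514.)

Yes — net change −48 (cost falls by 48).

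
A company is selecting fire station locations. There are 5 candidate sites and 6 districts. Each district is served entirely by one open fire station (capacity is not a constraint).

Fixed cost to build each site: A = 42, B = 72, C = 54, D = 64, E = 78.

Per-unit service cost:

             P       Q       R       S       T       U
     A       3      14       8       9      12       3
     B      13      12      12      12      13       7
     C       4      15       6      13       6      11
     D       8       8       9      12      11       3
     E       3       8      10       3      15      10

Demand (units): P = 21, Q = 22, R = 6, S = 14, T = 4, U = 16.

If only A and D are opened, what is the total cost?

Each district is assigned to its cheapest site among the open ones.
{A, D}: P→A 3·21=63, Q→D 8·22=176, R→A 8·6=48, S→A 9·14=126, T→D 11·4=44, U→A 3·16=48. Service 505; fixed 106; total 611.

Total cost: 611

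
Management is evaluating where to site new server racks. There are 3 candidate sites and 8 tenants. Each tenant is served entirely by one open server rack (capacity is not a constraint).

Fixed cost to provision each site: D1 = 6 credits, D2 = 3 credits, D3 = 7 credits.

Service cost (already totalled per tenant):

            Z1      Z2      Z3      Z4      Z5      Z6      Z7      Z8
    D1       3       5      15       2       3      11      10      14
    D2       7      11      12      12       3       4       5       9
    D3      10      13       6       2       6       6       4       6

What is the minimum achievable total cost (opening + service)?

For any fixed open set, each tenant goes to its cheapest open site; total = fixed + service.
{D1, D3}: Z1→D1 3, Z2→D1 5, Z3→D3 6, Z4→D1 2, Z5→D1 3, Z6→D3 6, Z7→D3 4, Z8→D3 6. Service 35; fixed 13; total 48.
{D1, D2, D3}: service 33 + fixed 16 = 49
{D1, D2}: Z1→D1 3, Z2→D1 5, Z3→D2 12, Z4→D1 2, Z5→D1 3, Z6→D2 4, Z7→D2 5, Z8→D2 9. Service 43; fixed 9; total 52.
{D2}: service 63 + fixed 3 = 66
(All 7 nonempty subsets were checked; D1 and D3 is lowest.)

Minimum total cost: 48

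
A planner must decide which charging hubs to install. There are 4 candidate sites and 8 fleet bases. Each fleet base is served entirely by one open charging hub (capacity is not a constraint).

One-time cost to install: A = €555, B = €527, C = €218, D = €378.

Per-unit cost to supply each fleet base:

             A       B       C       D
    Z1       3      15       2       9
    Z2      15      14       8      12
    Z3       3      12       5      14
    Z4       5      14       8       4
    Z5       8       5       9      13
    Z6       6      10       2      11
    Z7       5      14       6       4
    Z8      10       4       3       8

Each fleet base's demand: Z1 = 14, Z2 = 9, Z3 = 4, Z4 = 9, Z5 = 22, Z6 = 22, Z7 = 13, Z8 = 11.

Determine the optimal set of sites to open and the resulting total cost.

For any fixed open set, each fleet base goes to its cheapest open site; total = fixed + service.
{C}: Z1→C 2·14=28, Z2→C 8·9=72, Z3→C 5·4=20, Z4→C 8·9=72, Z5→C 9·22=198, Z6→C 2·22=44, Z7→C 6·13=78, Z8→C 3·11=33. Service 545; fixed 218; total 763.
{C, D}: service 483 + fixed 596 = 1079
{B, C}: service 457 + fixed 745 = 1202
{A, B, C, D}: service 387 + fixed 1678 = 2065
No other subset beats 763.

Open C only; minimum total cost 763.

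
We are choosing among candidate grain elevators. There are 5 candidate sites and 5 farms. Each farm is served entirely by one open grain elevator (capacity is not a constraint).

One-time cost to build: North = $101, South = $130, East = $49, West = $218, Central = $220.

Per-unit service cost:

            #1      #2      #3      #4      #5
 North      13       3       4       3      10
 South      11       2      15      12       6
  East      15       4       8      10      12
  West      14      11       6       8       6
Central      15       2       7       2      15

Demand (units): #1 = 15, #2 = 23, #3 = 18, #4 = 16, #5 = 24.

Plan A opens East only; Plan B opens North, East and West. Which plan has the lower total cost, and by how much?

Plan B is cheaper by 62.

Plan A: {East}: #1→East 15·15=225, #2→East 4·23=92, #3→East 8·18=144, #4→East 10·16=160, #5→East 12·24=288. Service 909; fixed 49; total 958.
Plan B: {North, East, West}: #1→North 13·15=195, #2→North 3·23=69, #3→North 4·18=72, #4→North 3·16=48, #5→West 6·24=144. Service 528; fixed 368; total 896.
Difference: |958 − 896| = 62.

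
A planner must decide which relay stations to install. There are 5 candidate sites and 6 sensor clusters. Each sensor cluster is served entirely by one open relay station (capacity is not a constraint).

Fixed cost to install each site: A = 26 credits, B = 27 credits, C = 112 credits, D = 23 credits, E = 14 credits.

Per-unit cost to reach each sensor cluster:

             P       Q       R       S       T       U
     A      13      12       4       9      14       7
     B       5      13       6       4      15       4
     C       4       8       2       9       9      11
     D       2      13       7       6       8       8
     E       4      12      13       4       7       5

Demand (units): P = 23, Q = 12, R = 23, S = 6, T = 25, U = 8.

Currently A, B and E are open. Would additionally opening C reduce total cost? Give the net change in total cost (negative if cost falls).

Current service cost with {A, B, E}: 559.
Adding C: each sensor cluster re-picks its cheapest; new service cost 465, saving 94.
Extra fixed cost: 112. Net change = 112 − 94 = 18.
(Totals: 626 → 644.)

No — net change +18 (cost rises by 18).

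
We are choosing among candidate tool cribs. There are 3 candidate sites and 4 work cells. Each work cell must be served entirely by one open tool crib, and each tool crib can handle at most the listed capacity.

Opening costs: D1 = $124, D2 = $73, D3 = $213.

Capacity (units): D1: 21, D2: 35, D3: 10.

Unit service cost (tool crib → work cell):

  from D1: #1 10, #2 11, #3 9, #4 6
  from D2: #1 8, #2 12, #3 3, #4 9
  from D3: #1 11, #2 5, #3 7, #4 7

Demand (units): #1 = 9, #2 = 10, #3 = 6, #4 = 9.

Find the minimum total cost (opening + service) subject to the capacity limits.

Open {D2}: #1→D2 8·9=72, #2→D2 12·10=120, #3→D2 3·6=18, #4→D2 9·9=81.
Loads: D2 carries 34/35. Service 291; fixed 73; total 364.
Next best feasible plan costs 451.

Minimum total cost: 364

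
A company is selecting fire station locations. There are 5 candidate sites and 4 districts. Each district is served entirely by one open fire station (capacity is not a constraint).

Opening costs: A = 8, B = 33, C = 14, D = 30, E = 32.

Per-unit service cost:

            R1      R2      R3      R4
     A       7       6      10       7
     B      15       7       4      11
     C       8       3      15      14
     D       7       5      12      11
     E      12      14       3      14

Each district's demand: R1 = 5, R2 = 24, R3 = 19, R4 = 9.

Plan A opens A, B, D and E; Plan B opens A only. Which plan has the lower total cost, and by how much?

Plan A is cheaper by 62.

Plan A: {A, B, D, E}: R1→A 7·5=35, R2→D 5·24=120, R3→E 3·19=57, R4→A 7·9=63. Service 275; fixed 103; total 378.
Plan B: {A}: R1→A 7·5=35, R2→A 6·24=144, R3→A 10·19=190, R4→A 7·9=63. Service 432; fixed 8; total 440.
Difference: |378 − 440| = 62.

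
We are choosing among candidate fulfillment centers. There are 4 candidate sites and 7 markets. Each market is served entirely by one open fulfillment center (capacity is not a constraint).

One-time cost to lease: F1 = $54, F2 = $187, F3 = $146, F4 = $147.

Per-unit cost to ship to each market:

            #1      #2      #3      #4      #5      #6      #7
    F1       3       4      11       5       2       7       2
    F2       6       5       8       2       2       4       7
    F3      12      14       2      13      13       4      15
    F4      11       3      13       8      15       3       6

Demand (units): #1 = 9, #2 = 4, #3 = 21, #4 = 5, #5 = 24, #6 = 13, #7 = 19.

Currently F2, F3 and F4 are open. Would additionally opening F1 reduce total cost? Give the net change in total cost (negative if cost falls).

Yes — net change −49 (cost falls by 49).

Current service cost with {F2, F3, F4}: 319.
Adding F1: each market re-picks its cheapest; new service cost 216, saving 103.
Extra fixed cost: 54. Net change = 54 − 103 = -49.
(Totals: 799 → 750.)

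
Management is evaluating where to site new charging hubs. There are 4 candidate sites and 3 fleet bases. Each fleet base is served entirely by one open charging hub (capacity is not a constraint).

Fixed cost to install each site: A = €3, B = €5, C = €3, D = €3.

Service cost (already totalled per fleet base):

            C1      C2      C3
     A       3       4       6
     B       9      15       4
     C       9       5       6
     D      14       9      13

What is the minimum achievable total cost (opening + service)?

For any fixed open set, each fleet base goes to its cheapest open site; total = fixed + service.
{A}: C1→A 3, C2→A 4, C3→A 6. Service 13; fixed 3; total 16.
{A, B}: service 11 + fixed 8 = 19
{A, C}: service 13 + fixed 6 = 19
{A, B, C, D}: service 11 + fixed 14 = 25
(All 15 nonempty subsets were checked; A only is lowest.)

Minimum total cost: 16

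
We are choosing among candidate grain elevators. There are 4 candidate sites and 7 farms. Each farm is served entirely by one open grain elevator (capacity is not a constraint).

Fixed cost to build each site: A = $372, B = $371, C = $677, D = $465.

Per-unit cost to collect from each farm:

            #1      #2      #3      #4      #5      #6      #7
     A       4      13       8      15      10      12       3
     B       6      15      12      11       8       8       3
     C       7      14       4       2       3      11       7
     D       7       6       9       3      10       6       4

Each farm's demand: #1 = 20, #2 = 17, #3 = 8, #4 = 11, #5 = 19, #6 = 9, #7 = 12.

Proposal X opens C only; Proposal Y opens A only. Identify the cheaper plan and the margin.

Proposal X: {C}: #1→C 7·20=140, #2→C 14·17=238, #3→C 4·8=32, #4→C 2·11=22, #5→C 3·19=57, #6→C 11·9=99, #7→C 7·12=84. Service 672; fixed 677; total 1349.
Proposal Y: {A}: #1→A 4·20=80, #2→A 13·17=221, #3→A 8·8=64, #4→A 15·11=165, #5→A 10·19=190, #6→A 12·9=108, #7→A 3·12=36. Service 864; fixed 372; total 1236.
Difference: |1349 − 1236| = 113.

Proposal Y is cheaper by 113.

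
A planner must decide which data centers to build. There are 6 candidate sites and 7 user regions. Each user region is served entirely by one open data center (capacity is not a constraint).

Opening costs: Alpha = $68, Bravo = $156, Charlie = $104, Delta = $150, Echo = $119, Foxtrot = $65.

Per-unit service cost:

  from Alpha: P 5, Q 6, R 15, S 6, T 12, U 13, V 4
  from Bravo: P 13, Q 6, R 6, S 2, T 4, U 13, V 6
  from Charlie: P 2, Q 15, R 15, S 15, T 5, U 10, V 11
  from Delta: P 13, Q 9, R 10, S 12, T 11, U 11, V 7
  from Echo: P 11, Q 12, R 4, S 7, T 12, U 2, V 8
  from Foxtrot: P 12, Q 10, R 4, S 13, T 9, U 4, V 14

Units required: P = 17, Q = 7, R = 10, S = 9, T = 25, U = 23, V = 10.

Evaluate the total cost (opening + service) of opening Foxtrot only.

Total cost: 953

Each user region is assigned to its cheapest site among the open ones.
{Foxtrot}: P→Foxtrot 12·17=204, Q→Foxtrot 10·7=70, R→Foxtrot 4·10=40, S→Foxtrot 13·9=117, T→Foxtrot 9·25=225, U→Foxtrot 4·23=92, V→Foxtrot 14·10=140. Service 888; fixed 65; total 953.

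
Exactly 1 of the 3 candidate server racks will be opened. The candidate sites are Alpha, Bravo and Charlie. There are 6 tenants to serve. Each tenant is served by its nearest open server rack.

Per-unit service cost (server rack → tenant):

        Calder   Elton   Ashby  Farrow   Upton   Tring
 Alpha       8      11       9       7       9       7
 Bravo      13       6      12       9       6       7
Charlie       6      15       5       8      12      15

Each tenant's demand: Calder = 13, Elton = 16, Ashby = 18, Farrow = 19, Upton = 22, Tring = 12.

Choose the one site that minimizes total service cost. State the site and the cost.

With exactly 1 open, each tenant uses its cheapest among the chosen.
{Alpha}: Calder→Alpha 8·13=104, Elton→Alpha 11·16=176, Ashby→Alpha 9·18=162, Farrow→Alpha 7·19=133, Upton→Alpha 9·22=198, Tring→Alpha 7·12=84. Service cost 857.
{Bravo}: service cost 868
{Charlie}: service cost 1004
Among all 3 size-1 choices, {Alpha} is lowest.

Choose Alpha only; total service cost 857.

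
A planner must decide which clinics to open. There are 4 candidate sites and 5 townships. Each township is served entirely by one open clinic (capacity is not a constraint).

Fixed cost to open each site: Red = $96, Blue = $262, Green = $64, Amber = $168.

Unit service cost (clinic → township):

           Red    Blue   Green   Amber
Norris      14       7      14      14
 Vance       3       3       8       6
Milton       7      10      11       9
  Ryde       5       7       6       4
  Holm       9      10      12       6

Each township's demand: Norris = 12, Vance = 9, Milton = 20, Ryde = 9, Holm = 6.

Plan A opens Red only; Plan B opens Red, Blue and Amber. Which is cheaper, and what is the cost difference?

Plan A is cheaper by 319.

Plan A: {Red}: Norris→Red 14·12=168, Vance→Red 3·9=27, Milton→Red 7·20=140, Ryde→Red 5·9=45, Holm→Red 9·6=54. Service 434; fixed 96; total 530.
Plan B: {Red, Blue, Amber}: Norris→Blue 7·12=84, Vance→Red 3·9=27, Milton→Red 7·20=140, Ryde→Amber 4·9=36, Holm→Amber 6·6=36. Service 323; fixed 526; total 849.
Difference: |530 − 849| = 319.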